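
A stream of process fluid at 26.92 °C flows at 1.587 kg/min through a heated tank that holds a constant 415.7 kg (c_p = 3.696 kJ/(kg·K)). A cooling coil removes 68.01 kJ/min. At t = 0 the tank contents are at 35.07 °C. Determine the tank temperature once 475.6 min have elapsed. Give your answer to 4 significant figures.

18.54 °C

M c_p dT/dt = ṁ c_p (T_in − T) − Q̇.
Rearrange: dT/dt = (T_ss − T)/τ with τ = M/ṁ = 261.941 min and T_ss = T_in − Q̇/(ṁ c_p) = 15.3252 °C.
Solution: T(t) = T_ss + (T₀ − T_ss) e^(−t/τ).
T(475.6) = 15.3252 + (19.7448)·e^(−475.6/261.941) = 15.3252 + (19.7448)·0.162728 = 18.5382 °C.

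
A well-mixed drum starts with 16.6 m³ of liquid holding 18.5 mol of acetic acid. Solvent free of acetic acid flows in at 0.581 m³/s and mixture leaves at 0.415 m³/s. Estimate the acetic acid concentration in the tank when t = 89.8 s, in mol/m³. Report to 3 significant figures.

0.118 mol/m³

Total volume: dV/dt = Q_in − Q_out = 0.16600 m³/s, so V(t) = 16.6 + 0.16600 t and V(89.8) = 31.507 m³.
Solute balance: dm/dt = 0 − Q_out C = −Q_out m/V(t).
Separate: dm/m = −Q_out dt/V(t) ⇒ ln(m/m₀) = −(Q_out/(Q_in−Q_out)) ln(V/V₀).
m = m₀ (V₀/V)^(Q_out/(Q_in−Q_out)) = 18.5 × (16.6/31.507)^(2.5000) = 3.7276 mol.
C = m/V = 3.7276/31.507 = 0.11831 mol/m³.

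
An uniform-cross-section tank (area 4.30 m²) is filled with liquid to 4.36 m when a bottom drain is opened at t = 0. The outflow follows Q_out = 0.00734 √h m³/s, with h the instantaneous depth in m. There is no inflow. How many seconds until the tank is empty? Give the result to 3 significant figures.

2450 s

Unsteady balance on liquid volume: A dh/dt = −0.00734 √h.
∫ h^(−1/2) dh = −(0.00734/A) ∫ dt, giving 2√h = 2√h₀ − (0.00734/A) t.
Tank is empty when √h = 0: t_empty = 2A√h₀/0.00734.
t_empty = 2·4.30·√4.36/0.00734 = 8.6000·2.0881/0.00734 = 2446.5 s.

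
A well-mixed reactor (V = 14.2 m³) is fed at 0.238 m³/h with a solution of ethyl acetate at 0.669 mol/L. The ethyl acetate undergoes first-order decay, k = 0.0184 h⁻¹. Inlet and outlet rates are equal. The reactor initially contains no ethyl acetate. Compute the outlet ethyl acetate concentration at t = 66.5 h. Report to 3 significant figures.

0.288 mol/L

Accumulation = in − out − consumed: V dC/dt = Q C_in − Q C − k V C.
This is linear with rate a = Q/V + k = 0.035161 h⁻¹.
C_ss = Q C_in/(Q + kV) = 0.31890 mol/L; C(t) = C_ss + (C₀ − C_ss) e^(−a t).
C(66.5) = 0.31890 + (-0.31890)·e^(−0.035161·66.5) = 0.31890 + (-0.31890)·0.096503 = 0.28813 mol/L.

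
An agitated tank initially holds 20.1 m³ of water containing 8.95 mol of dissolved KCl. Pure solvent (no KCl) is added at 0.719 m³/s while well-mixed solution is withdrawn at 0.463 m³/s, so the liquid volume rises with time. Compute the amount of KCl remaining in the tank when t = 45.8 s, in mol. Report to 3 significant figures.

3.90 mol

Let m(t) be the amount of KCl. Volume: V(t) = V₀ + (Q_in − Q_out) t = 20.1 + 0.25600 t; V(45.8) = 31.825 m³.
Species balance (pure solvent in): dm/dt = −Q_out · m/V(t).
dm/m = −Q_out dt/(V₀ + 0.25600 t); integrating gives ln(m/m₀) = −(Q_out/(Q_in−Q_out)) ln(V/V₀).
m = m₀ (V₀/V)^(Q_out/(Q_in−Q_out)) = 8.95 × (20.1/31.825)^(1.8086) = 3.8984 mol.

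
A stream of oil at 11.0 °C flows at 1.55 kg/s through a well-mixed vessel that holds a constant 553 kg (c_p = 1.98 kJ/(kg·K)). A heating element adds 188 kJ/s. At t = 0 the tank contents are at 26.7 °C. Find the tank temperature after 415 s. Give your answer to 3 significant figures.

58.0 °C

M c_p dT/dt = ṁ c_p (T_in − T) + Q̇.
τ = M/ṁ = 356.77 s; T_ss = T_in + Q̇/(ṁ c_p) = 11.0 + 188/(1.55·1.98) = 72.258 °C.
Integrating: T(t) = T_ss + (T₀ − T_ss) e^(−t/τ).
T(415) = 72.258 + (-45.558)·e^(−415/356.77) = 72.258 + (-45.558)·0.31248 = 58.022 °C.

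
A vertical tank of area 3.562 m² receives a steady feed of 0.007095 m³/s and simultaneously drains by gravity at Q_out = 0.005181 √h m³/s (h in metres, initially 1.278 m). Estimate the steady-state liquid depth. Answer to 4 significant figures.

A dh/dt = Q_in − 0.005181 √h. Steady state requires inflow = outflow:
Q_in = 0.005181 √h_ss ⇒ √h_ss = 0.007095/0.005181 = 1.36943.
h_ss = 1.36943² = 1.87533 m. (Since h₀ = 1.278 m < h_ss, the level will rise toward this value.)

1.875 m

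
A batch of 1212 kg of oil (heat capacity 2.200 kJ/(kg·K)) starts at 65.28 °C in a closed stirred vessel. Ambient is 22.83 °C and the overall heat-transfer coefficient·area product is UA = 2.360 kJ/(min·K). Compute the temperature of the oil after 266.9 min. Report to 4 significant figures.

56.35 °C

M c_p dT/dt = −UA(T − T_amb).
dT/dt = (T_ss − T)/τ with T_ss = T_amb = 22.8300 °C, τ = M c_p/UA = 1212·2.200/2.360 = 1129.83 min.
Integrating: T(t) = T_ss + (T₀ − T_ss) e^(−t/τ).
T(266.9) = 22.8300 + (42.4500)·0.789599 = 56.3485 °C.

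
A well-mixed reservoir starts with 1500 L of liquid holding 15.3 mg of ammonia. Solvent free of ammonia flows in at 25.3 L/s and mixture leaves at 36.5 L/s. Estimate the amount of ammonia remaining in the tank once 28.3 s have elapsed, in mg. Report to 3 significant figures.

7.06 mg

Let m(t) be the amount of ammonia. Volume: V(t) = V₀ + (Q_in − Q_out) t = 1500 − 11.200 t; V(28.3) = 1183.0 L.
No ammonia enters, so dm/dt = −Q_out · (m/V).
dm/m = −Q_out dt/(V₀ − 11.200 t); integrating gives ln(m/m₀) = −(Q_out/(Q_in−Q_out)) ln(V/V₀).
m = m₀ (V₀/V)^(Q_out/(Q_in−Q_out)) = 15.3 × (1500/1183.0)^(-3.2589) = 7.0587 mg.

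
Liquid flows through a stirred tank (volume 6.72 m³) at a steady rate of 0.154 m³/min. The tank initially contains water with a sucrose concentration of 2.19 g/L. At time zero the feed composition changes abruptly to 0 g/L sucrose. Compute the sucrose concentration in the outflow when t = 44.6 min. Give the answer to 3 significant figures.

0.788 g/L

Accumulation = in − out for the solute gives V dC/dt = Q(C_in − C).
Rewrite as dC/dt + C/τ = C_in/τ, τ = V/Q = 43.636 min.
Integrating: C(t) = C_in + (C₀ − C_in) e^(−t/τ).
C(44.6) = 0 + (2.19 − 0)·e^(−44.6/43.636) = 0 + (2.1900)·0.35984 = 0.78806 g/L.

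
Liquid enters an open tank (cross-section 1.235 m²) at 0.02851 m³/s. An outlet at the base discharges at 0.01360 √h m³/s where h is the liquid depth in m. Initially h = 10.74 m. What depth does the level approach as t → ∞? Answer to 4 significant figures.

Volume balance on the tank: A dh/dt = Q_in − 0.01360 √h. At steady state dh/dt = 0:
Q_in = 0.01360 √h_ss ⇒ √h_ss = 0.02851/0.01360 = 2.09632.
h_ss = 2.09632² = 4.39457 m. (Since h₀ = 10.74 m > h_ss, the level will fall toward this value.)

4.395 m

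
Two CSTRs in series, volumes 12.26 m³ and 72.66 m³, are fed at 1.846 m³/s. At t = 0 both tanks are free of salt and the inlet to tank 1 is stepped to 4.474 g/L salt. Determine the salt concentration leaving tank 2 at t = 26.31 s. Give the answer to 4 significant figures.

Time constants: τᵢ = Vᵢ/Q for each well-mixed tank.
τ₁ = 12.26/1.846 = 6.64139 s; τ₂ = 72.66/1.846 = 39.3608 s.
Solving the cascade with C₁(0)=C₂(0)=0 gives C₂(t) = C_in[1 − (τ₁ e^(−t/τ₁) − τ₂ e^(−t/τ₂))/(τ₁ − τ₂)].
At t = 26.31: e^(−t/τ₁) = 0.0190341, e^(−t/τ₂) = 0.512512.
C₂ = 4.474·[1 − (6.64139·0.0190341 − 39.3608·0.512512)/(-32.7194)] = 4.474·0.387322 = 1.73288 g/L.

1.733 g/L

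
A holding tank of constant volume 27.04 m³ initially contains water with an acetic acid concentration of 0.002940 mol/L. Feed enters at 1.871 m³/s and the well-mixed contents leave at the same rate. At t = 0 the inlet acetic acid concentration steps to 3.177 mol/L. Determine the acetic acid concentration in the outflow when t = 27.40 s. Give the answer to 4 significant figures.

2.700 mol/L

Species balance on the tank: V dC/dt = Q(C_in − C).
Time constant τ = V/Q = 27.04/1.871 = 14.4522 s.
Integrating: C(t) = C_in + (C₀ − C_in) e^(−t/τ).
C(27.40) = 3.177 + (0.002940 − 3.177)·e^(−27.40/14.4522) = 3.177 + (-3.17406)·0.150182 = 2.70031 mol/L.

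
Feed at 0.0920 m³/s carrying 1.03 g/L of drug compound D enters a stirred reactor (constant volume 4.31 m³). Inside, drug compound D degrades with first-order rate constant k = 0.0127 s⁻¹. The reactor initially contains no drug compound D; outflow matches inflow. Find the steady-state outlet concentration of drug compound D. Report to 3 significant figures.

0.646 g/L

Species balance: V dC/dt = Q C_in − Q C − k V C.
At steady state: 0 = Q C_in − (Q + kV) C_ss, so C_ss = Q C_in/(Q + kV).
C_ss = 0.0920·1.03/(0.0920 + 0.0127·4.31) = 0.094760/0.14674 = 0.64578 g/L.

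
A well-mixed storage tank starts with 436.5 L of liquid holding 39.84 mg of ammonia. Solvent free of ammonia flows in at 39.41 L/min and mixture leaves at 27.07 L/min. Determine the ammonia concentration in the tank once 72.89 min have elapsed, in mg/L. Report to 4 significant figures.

0.002563 mg/L

Total volume: dV/dt = Q_in − Q_out = 12.3400 L/min, so V(t) = 436.5 + 12.3400 t and V(72.89) = 1335.96 L.
Species balance (pure solvent in): dm/dt = −Q_out · m/V(t).
Separate: dm/m = −Q_out dt/V(t) ⇒ ln(m/m₀) = −(Q_out/(Q_in−Q_out)) ln(V/V₀).
m = m₀ (V₀/V)^(Q_out/(Q_in−Q_out)) = 39.84 × (436.5/1335.96)^(2.19368) = 3.42459 mg.
C = m/V = 3.42459/1335.96 = 0.00256338 mg/L.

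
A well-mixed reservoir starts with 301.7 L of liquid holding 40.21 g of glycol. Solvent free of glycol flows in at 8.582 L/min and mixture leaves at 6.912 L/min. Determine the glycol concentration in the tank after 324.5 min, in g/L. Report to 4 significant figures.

0.0006759 g/L

Total volume: dV/dt = Q_in − Q_out = 1.67000 L/min, so V(t) = 301.7 + 1.67000 t and V(324.5) = 843.615 L.
Solute balance: dm/dt = 0 − Q_out C = −Q_out m/V(t).
Separate: dm/m = −Q_out dt/V(t) ⇒ ln(m/m₀) = −(Q_out/(Q_in−Q_out)) ln(V/V₀).
m = m₀ (V₀/V)^(Q_out/(Q_in−Q_out)) = 40.21 × (301.7/843.615)^(4.13892) = 0.570190 g.
C = m/V = 0.570190/843.615 = 0.000675889 g/L.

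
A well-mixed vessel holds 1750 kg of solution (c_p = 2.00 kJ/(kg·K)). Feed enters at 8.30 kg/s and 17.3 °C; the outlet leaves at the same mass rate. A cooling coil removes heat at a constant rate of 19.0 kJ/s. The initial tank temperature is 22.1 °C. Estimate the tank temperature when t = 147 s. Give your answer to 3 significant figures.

19.1 °C

M c_p dT/dt = ṁ c_p (T_in − T) − Q̇.
τ = M/ṁ = 210.84 s; T_ss = T_in − Q̇/(ṁ c_p) = 17.3 − 19.0/(8.30·2.00) = 16.155 °C.
T approaches T_ss exponentially: T(t) = T_ss + (T₀ − T_ss) e^(−t/τ).
T(147) = 16.155 + (5.9446)·e^(−147/210.84) = 16.155 + (5.9446)·0.49798 = 19.116 °C.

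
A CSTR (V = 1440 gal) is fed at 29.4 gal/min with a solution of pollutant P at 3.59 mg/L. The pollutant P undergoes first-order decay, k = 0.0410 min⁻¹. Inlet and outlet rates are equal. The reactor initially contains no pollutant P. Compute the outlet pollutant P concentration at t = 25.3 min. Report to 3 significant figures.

0.941 mg/L

Species balance: V dC/dt = Q C_in − Q C − k V C.
dC/dt = (Q/V) C_in − (Q/V + k) C; effective rate a = Q/V + k = 0.020417 + 0.0410 = 0.061417 min⁻¹.
C_ss = Q C_in/(Q + kV) = 1.1934 mg/L; C(t) = C_ss + (C₀ − C_ss) e^(−a t).
C(25.3) = 1.1934 + (-1.1934)·e^(−0.061417·25.3) = 1.1934 + (-1.1934)·0.21143 = 0.94109 mg/L.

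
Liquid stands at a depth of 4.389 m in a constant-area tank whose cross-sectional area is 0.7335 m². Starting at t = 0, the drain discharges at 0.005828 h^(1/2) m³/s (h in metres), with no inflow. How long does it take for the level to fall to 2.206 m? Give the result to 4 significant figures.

153.5 s

Volume balance on the tank: A dh/dt = −0.005828 √h.
Separate and integrate: 2(√h − √h₀) = −(0.005828/A) t.
t = 2A(√h₀ − √h)/0.005828 = 2·0.7335·(√4.389 − √2.206)/0.005828
  = 1.46700 × (2.09499 − 1.48526) / 0.005828 = 153.479 s.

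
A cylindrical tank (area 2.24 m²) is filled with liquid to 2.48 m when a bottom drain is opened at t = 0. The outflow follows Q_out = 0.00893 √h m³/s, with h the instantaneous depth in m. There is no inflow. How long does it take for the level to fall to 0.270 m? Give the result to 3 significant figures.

Unsteady balance on liquid volume: A dh/dt = −0.00893 √h.
This is separable: 2 d(√h)/dt = −0.00893/A, so √h = √h₀ − (0.00893/(2A)) t.
t = 2A(√h₀ − √h)/0.00893 = 2·2.24·(√2.48 − √0.270)/0.00893
  = 4.4800 × (1.5748 − 0.51962) / 0.00893 = 529.37 s.

529 s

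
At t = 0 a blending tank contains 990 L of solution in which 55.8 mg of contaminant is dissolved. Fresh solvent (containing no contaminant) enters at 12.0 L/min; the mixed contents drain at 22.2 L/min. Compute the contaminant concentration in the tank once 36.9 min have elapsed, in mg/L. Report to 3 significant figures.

Let m(t) be the amount of contaminant. Volume: V(t) = V₀ + (Q_in − Q_out) t = 990 − 10.200 t; V(36.9) = 613.62 L.
Solute balance: dm/dt = 0 − Q_out C = −Q_out m/V(t).
Separate: dm/m = −Q_out dt/V(t) ⇒ ln(m/m₀) = −(Q_out/(Q_in−Q_out)) ln(V/V₀).
m = m₀ (V₀/V)^(Q_out/(Q_in−Q_out)) = 55.8 × (990/613.62)^(-2.1765) = 19.702 mg.
C = m/V = 19.702/613.62 = 0.032107 mg/L.

0.0321 mg/L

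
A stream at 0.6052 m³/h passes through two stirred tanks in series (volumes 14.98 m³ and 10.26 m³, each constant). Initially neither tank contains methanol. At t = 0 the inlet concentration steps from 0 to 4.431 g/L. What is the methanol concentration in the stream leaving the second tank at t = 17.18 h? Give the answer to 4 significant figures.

0.9024 g/L

Each tank obeys Vᵢ dCᵢ/dt = Q(Cᵢ₋₁ − Cᵢ), so τᵢ = Vᵢ/Q.
τ₁ = 14.98/0.6052 = 24.7521 h; τ₂ = 10.26/0.6052 = 16.9531 h.
Solving the cascade with C₁(0)=C₂(0)=0 gives C₂(t) = C_in[1 − (τ₁ e^(−t/τ₁) − τ₂ e^(−t/τ₂))/(τ₁ − τ₂)].
At t = 17.18: e^(−t/τ₁) = 0.499533, e^(−t/τ₂) = 0.362988.
C₂ = 4.431·[1 − (24.7521·0.499533 − 16.9531·0.362988)/(7.79907)] = 4.431·0.203654 = 0.902393 g/L.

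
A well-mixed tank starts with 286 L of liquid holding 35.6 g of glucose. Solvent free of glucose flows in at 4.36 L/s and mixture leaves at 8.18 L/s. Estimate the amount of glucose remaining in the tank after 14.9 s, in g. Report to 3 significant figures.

22.1 g

Total volume: dV/dt = Q_in − Q_out = -3.8200 L/s, so V(t) = 286 − 3.8200 t and V(14.9) = 229.08 L.
Species balance (pure solvent in): dm/dt = −Q_out · m/V(t).
dm/m = −Q_out dt/(V₀ − 3.8200 t); integrating gives ln(m/m₀) = −(Q_out/(Q_in−Q_out)) ln(V/V₀).
m = m₀ (V₀/V)^(Q_out/(Q_in−Q_out)) = 35.6 × (286/229.08)^(-2.1414) = 22.135 g.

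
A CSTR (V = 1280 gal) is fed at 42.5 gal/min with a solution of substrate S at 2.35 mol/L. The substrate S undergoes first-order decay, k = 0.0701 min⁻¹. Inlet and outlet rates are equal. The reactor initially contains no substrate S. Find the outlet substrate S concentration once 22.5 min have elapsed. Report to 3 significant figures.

0.681 mol/L

Species balance: V dC/dt = Q C_in − Q C − k V C.
This is linear with rate a = Q/V + k = 0.10330 min⁻¹.
C_ss = Q C_in/(Q + kV) = 0.75532 mol/L; C(t) = C_ss + (C₀ − C_ss) e^(−a t).
C(22.5) = 0.75532 + (-0.75532)·e^(−0.10330·22.5) = 0.75532 + (-0.75532)·0.097850 = 0.68142 mol/L.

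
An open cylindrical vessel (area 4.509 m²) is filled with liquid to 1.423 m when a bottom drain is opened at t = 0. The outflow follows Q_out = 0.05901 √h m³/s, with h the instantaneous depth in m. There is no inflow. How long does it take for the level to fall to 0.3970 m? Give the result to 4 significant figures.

Accumulation of liquid (constant cross-section A): A dh/dt = −0.05901 √h.
∫ h^(−1/2) dh = −(0.05901/A) ∫ dt, giving 2√h = 2√h₀ − (0.05901/A) t.
t = 2A(√h₀ − √h)/0.05901 = 2·4.509·(√1.423 − √0.3970)/0.05901
  = 9.01800 × (1.19290 − 0.630079) / 0.05901 = 86.0105 s.

86.01 s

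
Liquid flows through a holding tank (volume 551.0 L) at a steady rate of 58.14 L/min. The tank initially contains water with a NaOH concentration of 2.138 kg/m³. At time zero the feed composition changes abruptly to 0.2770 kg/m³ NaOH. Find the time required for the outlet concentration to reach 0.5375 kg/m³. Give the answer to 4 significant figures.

18.63 min

Mass balance on the solute (V constant): V dC/dt = Q(C_in − C), so τ = V/Q = 9.47712 min.
C(t) = C_in + (C₀ − C_in) e^(−t/τ). Set C = 0.5375 and solve for t:
e^(−t/τ) = (C − C_in)/(C₀ − C_in) = (0.5375 − 0.2770)/(2.138 − 0.2770) = 0.139979
t = −τ ln(…) = 9.47712 × 1.96627 = 18.6346 min.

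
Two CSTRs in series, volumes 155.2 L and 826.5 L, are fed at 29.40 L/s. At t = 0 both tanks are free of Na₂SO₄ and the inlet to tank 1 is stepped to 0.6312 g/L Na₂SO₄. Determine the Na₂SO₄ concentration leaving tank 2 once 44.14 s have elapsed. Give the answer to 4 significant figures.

Each tank obeys Vᵢ dCᵢ/dt = Q(Cᵢ₋₁ − Cᵢ), so τᵢ = Vᵢ/Q.
τ₁ = 155.2/29.40 = 5.27891 s; τ₂ = 826.5/29.40 = 28.1122 s.
Solving the cascade with C₁(0)=C₂(0)=0 gives C₂(t) = C_in[1 − (τ₁ e^(−t/τ₁) − τ₂ e^(−t/τ₂))/(τ₁ − τ₂)].
At t = 44.14: e^(−t/τ₁) = 0.000233677, e^(−t/τ₂) = 0.208017.
C₂ = 0.6312·[1 − (5.27891·0.000233677 − 28.1122·0.208017)/(-22.8333)] = 0.6312·0.743945 = 0.469578 g/L.

0.4696 g/L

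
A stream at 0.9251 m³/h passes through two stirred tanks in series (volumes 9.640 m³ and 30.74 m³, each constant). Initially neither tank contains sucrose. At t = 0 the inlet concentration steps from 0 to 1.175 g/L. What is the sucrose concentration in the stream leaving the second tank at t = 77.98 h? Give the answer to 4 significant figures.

Time constants: τᵢ = Vᵢ/Q for each well-mixed tank.
τ₁ = 9.640/0.9251 = 10.4205 h; τ₂ = 30.74/0.9251 = 33.2288 h.
Tank 1: C₁ = C_in(1 − e^(−t/τ₁)). Tank 2 (τ₁ ≠ τ₂): C₂ = C_in[1 − (τ₁ e^(−t/τ₁) − τ₂ e^(−t/τ₂))/(τ₁ − τ₂)].
At t = 77.98: e^(−t/τ₁) = 0.000562382, e^(−t/τ₂) = 0.0956790.
C₂ = 1.175·[1 − (10.4205·0.000562382 − 33.2288·0.0956790)/(-22.8083)] = 1.175·0.860865 = 1.01152 g/L.

1.012 g/L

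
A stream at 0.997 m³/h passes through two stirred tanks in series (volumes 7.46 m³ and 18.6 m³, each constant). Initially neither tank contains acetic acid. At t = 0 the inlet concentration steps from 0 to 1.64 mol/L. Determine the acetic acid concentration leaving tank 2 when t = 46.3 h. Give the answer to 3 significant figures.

Species balance on tank i: dCᵢ/dt = (Cᵢ₋₁ − Cᵢ)/τᵢ with τᵢ = Vᵢ/Q.
τ₁ = 7.46/0.997 = 7.4824 h; τ₂ = 18.6/0.997 = 18.656 h.
Solving the cascade with C₁(0)=C₂(0)=0 gives C₂(t) = C_in[1 − (τ₁ e^(−t/τ₁) − τ₂ e^(−t/τ₂))/(τ₁ − τ₂)].
At t = 46.3: e^(−t/τ₁) = 0.0020543, e^(−t/τ₂) = 0.083594.
C₂ = 1.64·[1 − (7.4824·0.0020543 − 18.656·0.083594)/(-11.174)] = 1.64·0.86180 = 1.4134 mol/L.

1.41 mol/L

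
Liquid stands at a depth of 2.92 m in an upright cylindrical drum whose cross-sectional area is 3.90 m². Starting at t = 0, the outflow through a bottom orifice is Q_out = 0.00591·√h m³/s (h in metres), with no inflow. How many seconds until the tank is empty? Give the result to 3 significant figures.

2260 s

With no inflow, A dh/dt = −0.00591 √h.
Separate and integrate: 2(√h − √h₀) = −(0.00591/A) t.
Set h = 0: 2√h₀ = (0.00591/A) t_empty ⇒ t_empty = 2A√h₀/0.00591.
t_empty = 2·3.90·√2.92/0.00591 = 7.8000·1.7088/0.00591 = 2255.3 s.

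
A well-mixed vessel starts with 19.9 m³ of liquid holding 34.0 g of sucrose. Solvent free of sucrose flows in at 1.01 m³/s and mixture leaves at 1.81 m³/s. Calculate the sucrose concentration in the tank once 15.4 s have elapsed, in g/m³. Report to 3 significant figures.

Let m(t) be the amount of sucrose. Volume: V(t) = V₀ + (Q_in − Q_out) t = 19.9 − 0.80000 t; V(15.4) = 7.5800 m³.
Solute balance: dm/dt = 0 − Q_out C = −Q_out m/V(t).
dm/m = −Q_out dt/(V₀ − 0.80000 t); integrating gives ln(m/m₀) = −(Q_out/(Q_in−Q_out)) ln(V/V₀).
m = m₀ (V₀/V)^(Q_out/(Q_in−Q_out)) = 34.0 × (19.9/7.5800)^(-2.2625) = 3.8289 g.
C = m/V = 3.8289/7.5800 = 0.50513 g/m³.

0.505 g/m³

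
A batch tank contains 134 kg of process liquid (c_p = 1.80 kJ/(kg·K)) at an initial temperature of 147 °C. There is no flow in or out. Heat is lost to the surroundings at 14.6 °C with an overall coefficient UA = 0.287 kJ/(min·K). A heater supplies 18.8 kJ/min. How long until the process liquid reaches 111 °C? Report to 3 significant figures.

649 min

Heat balance on the well-mixed liquid: M c_p dT/dt = −UA(T − T_amb) + Q̇.
τ = M c_p/UA = 840.42 min; T_ss = T_amb + Q̇/UA = 14.6 + 18.8/0.287 = 80.105 °C.
T(t) = T_ss + (T₀ − T_ss)e^(−t/τ); set T = 111:
t = −τ ln[(T − T_ss)/(T₀ − T_ss)] = −840.42 · ln(0.46184) = 649.25 min.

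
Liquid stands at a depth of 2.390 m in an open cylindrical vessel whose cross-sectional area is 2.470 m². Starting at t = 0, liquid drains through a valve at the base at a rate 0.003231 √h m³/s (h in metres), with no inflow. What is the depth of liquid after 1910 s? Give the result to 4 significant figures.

0.08805 m

A dh/dt = −Q_out = −0.003231 √h.
∫ h^(−1/2) dh = −(0.003231/A) ∫ dt, giving 2√h = 2√h₀ − (0.003231/A) t.
√h = √2.390 − 0.003231·1910/(2·2.470) = 1.54596 − 1.24923 = 0.296730.
h = 0.296730² = 0.0880485 m.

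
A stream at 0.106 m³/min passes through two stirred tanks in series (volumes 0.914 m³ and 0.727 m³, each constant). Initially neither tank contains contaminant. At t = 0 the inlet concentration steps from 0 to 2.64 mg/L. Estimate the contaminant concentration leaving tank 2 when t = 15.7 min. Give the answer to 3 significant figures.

Species balance on tank i: dCᵢ/dt = (Cᵢ₋₁ − Cᵢ)/τᵢ with τᵢ = Vᵢ/Q.
τ₁ = 0.914/0.106 = 8.6226 min; τ₂ = 0.727/0.106 = 6.8585 min.
Solving the cascade with C₁(0)=C₂(0)=0 gives C₂(t) = C_in[1 − (τ₁ e^(−t/τ₁) − τ₂ e^(−t/τ₂))/(τ₁ − τ₂)].
At t = 15.7: e^(−t/τ₁) = 0.16190, e^(−t/τ₂) = 0.10135.
C₂ = 2.64·[1 − (8.6226·0.16190 − 6.8585·0.10135)/(1.7642)] = 2.64·0.60273 = 1.5912 mg/L.

1.59 mg/L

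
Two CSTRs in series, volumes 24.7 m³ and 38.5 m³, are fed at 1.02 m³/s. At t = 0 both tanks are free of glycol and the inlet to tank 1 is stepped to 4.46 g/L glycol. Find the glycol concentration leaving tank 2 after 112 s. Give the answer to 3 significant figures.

Time constants: τᵢ = Vᵢ/Q for each well-mixed tank.
τ₁ = 24.7/1.02 = 24.216 s; τ₂ = 38.5/1.02 = 37.745 s.
Tank 1: C₁ = C_in(1 − e^(−t/τ₁)). Tank 2 (τ₁ ≠ τ₂): C₂ = C_in[1 − (τ₁ e^(−t/τ₁) − τ₂ e^(−t/τ₂))/(τ₁ − τ₂)].
At t = 112: e^(−t/τ₁) = 0.0098027, e^(−t/τ₂) = 0.051443.
C₂ = 4.46·[1 − (24.216·0.0098027 − 37.745·0.051443)/(-13.529)] = 4.46·0.87403 = 3.8982 g/L.

3.90 g/L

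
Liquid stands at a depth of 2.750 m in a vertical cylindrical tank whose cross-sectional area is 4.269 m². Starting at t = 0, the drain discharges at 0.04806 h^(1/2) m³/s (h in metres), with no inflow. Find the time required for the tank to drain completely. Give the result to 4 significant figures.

294.6 s

Unsteady balance on liquid volume: A dh/dt = −0.04806 √h.
This is separable: 2 d(√h)/dt = −0.04806/A, so √h = √h₀ − (0.04806/(2A)) t.
Tank is empty when √h = 0: t_empty = 2A√h₀/0.04806.
t_empty = 2·4.269·√2.750/0.04806 = 8.53800·1.65831/0.04806 = 294.604 s.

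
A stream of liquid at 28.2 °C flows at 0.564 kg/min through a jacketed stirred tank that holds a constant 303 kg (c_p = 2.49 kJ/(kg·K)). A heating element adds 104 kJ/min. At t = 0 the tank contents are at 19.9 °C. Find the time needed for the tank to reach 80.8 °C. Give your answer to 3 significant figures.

Energy balance: M c_p dT/dt = ṁ c_p (T_in − T) + 104.
τ = M/ṁ = 537.23 min; T_ss = T_in + Q̇/(ṁ c_p) = 102.26 °C.
T(t) = T_ss + (T₀ − T_ss) e^(−t/τ). Set T = 80.8:
e^(−t/τ) = (80.8 − 102.26)/(19.9 − 102.26) = 0.26052
t = −537.23 · ln(0.26052) = 722.62 min.

723 min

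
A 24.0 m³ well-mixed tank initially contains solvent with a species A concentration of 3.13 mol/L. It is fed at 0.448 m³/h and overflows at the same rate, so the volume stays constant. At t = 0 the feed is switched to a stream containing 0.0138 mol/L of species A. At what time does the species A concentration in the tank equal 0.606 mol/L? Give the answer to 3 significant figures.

89.0 h

Species balance: V dC/dt = Q(C_in − C) ⇒ τ = V/Q = 53.571 h.
C(t) = C_in + (C₀ − C_in) e^(−t/τ). Set C = 0.606 and solve for t:
e^(−t/τ) = (C − C_in)/(C₀ − C_in) = (0.606 − 0.0138)/(3.13 − 0.0138) = 0.19004
t = −τ ln(…) = 53.571 × 1.6605 = 88.957 h.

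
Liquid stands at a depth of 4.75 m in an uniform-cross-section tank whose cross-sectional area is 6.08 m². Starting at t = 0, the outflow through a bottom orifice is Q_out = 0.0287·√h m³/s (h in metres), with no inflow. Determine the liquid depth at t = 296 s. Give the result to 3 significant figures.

2.19 m

A dh/dt = −Q_out = −0.0287 √h.
∫ h^(−1/2) dh = −(0.0287/A) ∫ dt, giving 2√h = 2√h₀ − (0.0287/A) t.
√h = √4.75 − 0.0287·296/(2·6.08) = 2.1794 − 0.69862 = 1.4808.
h = 1.4808² = 2.1929 m.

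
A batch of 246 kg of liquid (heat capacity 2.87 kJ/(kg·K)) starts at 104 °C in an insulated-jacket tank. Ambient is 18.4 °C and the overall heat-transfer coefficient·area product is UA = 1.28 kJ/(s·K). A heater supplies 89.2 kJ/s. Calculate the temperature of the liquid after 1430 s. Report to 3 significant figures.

M c_p dT/dt = −UA(T − T_amb) + Q̇.
dT/dt = (T_ss − T)/τ with T_ss = T_amb + Q̇/UA = 18.4 + 89.2/1.28 = 88.088 °C, τ = M c_p/UA = 246·2.87/1.28 = 551.58 s.
Integrating: T(t) = T_ss + (T₀ − T_ss) e^(−t/τ).
T(1430) = 88.088 + (15.912)·0.074828 = 89.278 °C.

89.3 °C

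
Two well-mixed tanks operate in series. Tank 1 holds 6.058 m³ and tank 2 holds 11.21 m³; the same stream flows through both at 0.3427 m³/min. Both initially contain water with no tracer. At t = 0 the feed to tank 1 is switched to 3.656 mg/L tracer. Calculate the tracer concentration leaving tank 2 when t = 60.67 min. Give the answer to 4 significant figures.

2.550 mg/L

Each tank obeys Vᵢ dCᵢ/dt = Q(Cᵢ₋₁ − Cᵢ), so τᵢ = Vᵢ/Q.
τ₁ = 6.058/0.3427 = 17.6773 min; τ₂ = 11.21/0.3427 = 32.7108 min.
Solving the cascade with C₁(0)=C₂(0)=0 gives C₂(t) = C_in[1 − (τ₁ e^(−t/τ₁) − τ₂ e^(−t/τ₂))/(τ₁ − τ₂)].
At t = 60.67: e^(−t/τ₁) = 0.0323193, e^(−t/τ₂) = 0.156494.
C₂ = 3.656·[1 − (17.6773·0.0323193 − 32.7108·0.156494)/(-15.0336)] = 3.656·0.697495 = 2.55004 mg/L.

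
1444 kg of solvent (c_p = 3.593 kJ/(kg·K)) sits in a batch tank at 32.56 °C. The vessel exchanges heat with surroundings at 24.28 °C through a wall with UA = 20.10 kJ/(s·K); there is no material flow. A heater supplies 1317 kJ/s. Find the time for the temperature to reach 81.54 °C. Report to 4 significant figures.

499.6 s

M c_p dT/dt = −UA(T − T_amb) + Q̇.
τ = M c_p/UA = 258.124 s; T_ss = T_amb + Q̇/UA = 24.28 + 1317/20.10 = 89.8024 °C.
T(t) = T_ss + (T₀ − T_ss)e^(−t/τ); set T = 81.54:
t = −τ ln[(T − T_ss)/(T₀ − T_ss)] = −258.124 · ln(0.144340) = 499.620 s.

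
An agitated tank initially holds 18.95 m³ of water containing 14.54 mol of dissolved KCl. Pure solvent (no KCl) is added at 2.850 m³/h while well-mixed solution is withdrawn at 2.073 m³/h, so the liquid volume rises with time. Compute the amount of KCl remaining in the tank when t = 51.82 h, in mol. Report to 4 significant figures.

Total volume: dV/dt = Q_in − Q_out = 0.777000 m³/h, so V(t) = 18.95 + 0.777000 t and V(51.82) = 59.2141 m³.
Species balance (pure solvent in): dm/dt = −Q_out · m/V(t).
Separate: dm/m = −Q_out dt/V(t) ⇒ ln(m/m₀) = −(Q_out/(Q_in−Q_out)) ln(V/V₀).
m = m₀ (V₀/V)^(Q_out/(Q_in−Q_out)) = 14.54 × (18.95/59.2141)^(2.66795) = 0.695693 mol.

0.6957 mol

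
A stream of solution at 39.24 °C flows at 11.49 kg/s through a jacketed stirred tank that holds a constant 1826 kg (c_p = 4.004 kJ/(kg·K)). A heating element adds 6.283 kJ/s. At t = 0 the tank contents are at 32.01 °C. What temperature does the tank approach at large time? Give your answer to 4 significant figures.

39.38 °C

Energy balance: M c_p dT/dt = ṁ c_p (T_in − T) + 6.283.
At steady state dT/dt = 0 ⇒ T_ss = T_in + Q̇/(ṁ c_p) = 39.24 + 6.283/(11.49·4.004) = 39.3766 °C.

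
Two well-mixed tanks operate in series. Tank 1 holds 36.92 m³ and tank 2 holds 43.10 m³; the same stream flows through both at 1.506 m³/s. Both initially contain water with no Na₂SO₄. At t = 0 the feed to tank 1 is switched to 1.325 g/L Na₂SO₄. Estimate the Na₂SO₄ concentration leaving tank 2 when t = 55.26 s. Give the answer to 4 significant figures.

Time constants: τᵢ = Vᵢ/Q for each well-mixed tank.
τ₁ = 36.92/1.506 = 24.5153 s; τ₂ = 43.10/1.506 = 28.6189 s.
Solving the cascade with C₁(0)=C₂(0)=0 gives C₂(t) = C_in[1 − (τ₁ e^(−t/τ₁) − τ₂ e^(−t/τ₂))/(τ₁ − τ₂)].
At t = 55.26: e^(−t/τ₁) = 0.104967, e^(−t/τ₂) = 0.145018.
C₂ = 1.325·[1 − (24.5153·0.104967 − 28.6189·0.145018)/(-4.10359)] = 1.325·0.615713 = 0.815819 g/L.

0.8158 g/L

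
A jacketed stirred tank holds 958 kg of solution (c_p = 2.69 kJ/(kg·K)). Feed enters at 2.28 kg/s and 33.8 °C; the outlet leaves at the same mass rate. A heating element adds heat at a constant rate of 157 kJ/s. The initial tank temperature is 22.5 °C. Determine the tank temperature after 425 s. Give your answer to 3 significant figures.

46.0 °C

Unsteady energy balance on the tank contents: M c_p dT/dt = ṁ c_p (T_in − T) + 157.
τ = M/ṁ = 420.18 s; T_ss = T_in + Q̇/(ṁ c_p) = 33.8 + 157/(2.28·2.69) = 59.398 °C.
T approaches T_ss exponentially: T(t) = T_ss + (T₀ − T_ss) e^(−t/τ).
T(425) = 59.398 + (-36.898)·e^(−425/420.18) = 59.398 + (-36.898)·0.36368 = 45.979 °C.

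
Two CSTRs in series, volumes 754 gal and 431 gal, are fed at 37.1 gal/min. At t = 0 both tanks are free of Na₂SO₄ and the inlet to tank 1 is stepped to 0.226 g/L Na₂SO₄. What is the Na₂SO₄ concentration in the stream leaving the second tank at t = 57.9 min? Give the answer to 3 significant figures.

Species balance on tank i: dCᵢ/dt = (Cᵢ₋₁ − Cᵢ)/τᵢ with τᵢ = Vᵢ/Q.
τ₁ = 754/37.1 = 20.323 min; τ₂ = 431/37.1 = 11.617 min.
Tank 1: C₁ = C_in(1 − e^(−t/τ₁)). Tank 2 (τ₁ ≠ τ₂): C₂ = C_in[1 − (τ₁ e^(−t/τ₁) − τ₂ e^(−t/τ₂))/(τ₁ − τ₂)].
At t = 57.9: e^(−t/τ₁) = 0.057906, e^(−t/τ₂) = 0.0068468.
C₂ = 0.226·[1 − (20.323·0.057906 − 11.617·0.0068468)/(8.7062)] = 0.226·0.87396 = 0.19752 g/L.

0.198 g/L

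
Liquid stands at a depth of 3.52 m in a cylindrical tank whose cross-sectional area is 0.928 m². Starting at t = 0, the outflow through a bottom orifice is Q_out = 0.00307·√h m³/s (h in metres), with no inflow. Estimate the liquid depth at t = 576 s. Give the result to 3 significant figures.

A dh/dt = −Q_out = −0.00307 √h.
This is separable: 2 d(√h)/dt = −0.00307/A, so √h = √h₀ − (0.00307/(2A)) t.
√h = √3.52 − 0.00307·576/(2·0.928) = 1.8762 − 0.95276 = 0.92341.
h = 0.92341² = 0.85268 m.

0.853 m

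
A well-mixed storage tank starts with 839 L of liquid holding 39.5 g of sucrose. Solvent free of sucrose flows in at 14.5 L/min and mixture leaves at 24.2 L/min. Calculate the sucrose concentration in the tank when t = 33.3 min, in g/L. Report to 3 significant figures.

0.0228 g/L

Let m(t) be the amount of sucrose. Volume: V(t) = V₀ + (Q_in − Q_out) t = 839 − 9.7000 t; V(33.3) = 515.99 L.
No sucrose enters, so dm/dt = −Q_out · (m/V).
Separate: dm/m = −Q_out dt/V(t) ⇒ ln(m/m₀) = −(Q_out/(Q_in−Q_out)) ln(V/V₀).
m = m₀ (V₀/V)^(Q_out/(Q_in−Q_out)) = 39.5 × (839/515.99)^(-2.4948) = 11.746 g.
C = m/V = 11.746/515.99 = 0.022764 g/L.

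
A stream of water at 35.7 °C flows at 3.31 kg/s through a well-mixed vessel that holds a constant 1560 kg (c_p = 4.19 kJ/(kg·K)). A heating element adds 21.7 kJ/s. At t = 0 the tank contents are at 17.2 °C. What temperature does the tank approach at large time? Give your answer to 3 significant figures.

M c_p dT/dt = ṁ c_p (T_in − T) + Q̇.
At steady state dT/dt = 0 ⇒ T_ss = T_in + Q̇/(ṁ c_p) = 35.7 + 21.7/(3.31·4.19) = 37.265 °C.

37.3 °C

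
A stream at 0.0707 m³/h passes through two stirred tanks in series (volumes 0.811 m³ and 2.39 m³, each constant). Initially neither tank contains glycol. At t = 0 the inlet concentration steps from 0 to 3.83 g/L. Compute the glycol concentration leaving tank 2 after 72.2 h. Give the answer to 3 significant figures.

Each tank obeys Vᵢ dCᵢ/dt = Q(Cᵢ₋₁ − Cᵢ), so τᵢ = Vᵢ/Q.
τ₁ = 0.811/0.0707 = 11.471 h; τ₂ = 2.39/0.0707 = 33.805 h.
Tank 1: C₁ = C_in(1 − e^(−t/τ₁)). Tank 2 (τ₁ ≠ τ₂): C₂ = C_in[1 − (τ₁ e^(−t/τ₁) − τ₂ e^(−t/τ₂))/(τ₁ − τ₂)].
At t = 72.2: e^(−t/τ₁) = 0.0018471, e^(−t/τ₂) = 0.11815.
C₂ = 3.83·[1 − (11.471·0.0018471 − 33.805·0.11815)/(-22.334)] = 3.83·0.82211 = 3.1487 g/L.

3.15 g/L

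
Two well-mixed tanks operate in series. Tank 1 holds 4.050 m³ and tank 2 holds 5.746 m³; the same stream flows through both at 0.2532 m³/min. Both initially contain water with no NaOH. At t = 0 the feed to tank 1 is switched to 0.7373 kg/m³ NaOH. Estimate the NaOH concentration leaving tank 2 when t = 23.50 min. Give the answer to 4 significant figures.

Species balance on tank i: dCᵢ/dt = (Cᵢ₋₁ − Cᵢ)/τᵢ with τᵢ = Vᵢ/Q.
τ₁ = 4.050/0.2532 = 15.9953 min; τ₂ = 5.746/0.2532 = 22.6935 min.
Solving the cascade with C₁(0)=C₂(0)=0 gives C₂(t) = C_in[1 − (τ₁ e^(−t/τ₁) − τ₂ e^(−t/τ₂))/(τ₁ − τ₂)].
At t = 23.50: e^(−t/τ₁) = 0.230113, e^(−t/τ₂) = 0.355035.
C₂ = 0.7373·[1 − (15.9953·0.230113 − 22.6935·0.355035)/(-6.69826)] = 0.7373·0.346653 = 0.255587 kg/m³.

0.2556 kg/m³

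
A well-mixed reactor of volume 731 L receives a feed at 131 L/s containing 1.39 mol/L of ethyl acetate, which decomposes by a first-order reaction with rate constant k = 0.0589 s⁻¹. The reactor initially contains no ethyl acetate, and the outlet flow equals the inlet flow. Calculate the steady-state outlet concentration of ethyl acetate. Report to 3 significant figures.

1.05 mol/L

V dC/dt = Q(C_in − C) − k V C.
Steady state (dC/dt = 0): C_ss = Q C_in/(Q + kV) = C_in/(1 + kV/Q).
C_ss = 131·1.39/(131 + 0.0589·731) = 182.09/174.06 = 1.0462 mol/L.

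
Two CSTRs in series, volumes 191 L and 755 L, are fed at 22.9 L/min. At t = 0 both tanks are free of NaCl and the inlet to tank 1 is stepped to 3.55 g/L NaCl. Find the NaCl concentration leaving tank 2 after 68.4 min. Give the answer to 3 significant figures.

2.95 g/L

Species balance on tank i: dCᵢ/dt = (Cᵢ₋₁ − Cᵢ)/τᵢ with τᵢ = Vᵢ/Q.
τ₁ = 191/22.9 = 8.3406 min; τ₂ = 755/22.9 = 32.969 min.
Tank 1: C₁ = C_in(1 − e^(−t/τ₁)). Tank 2 (τ₁ ≠ τ₂): C₂ = C_in[1 − (τ₁ e^(−t/τ₁) − τ₂ e^(−t/τ₂))/(τ₁ − τ₂)].
At t = 68.4: e^(−t/τ₁) = 0.00027442, e^(−t/τ₂) = 0.12560.
C₂ = 3.55·[1 − (8.3406·0.00027442 − 32.969·0.12560)/(-24.629)] = 3.55·0.83196 = 2.9534 g/L.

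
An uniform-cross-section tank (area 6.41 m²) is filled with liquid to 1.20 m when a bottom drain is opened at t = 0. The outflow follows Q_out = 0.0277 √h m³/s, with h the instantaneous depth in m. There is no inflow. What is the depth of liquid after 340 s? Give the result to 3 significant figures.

Accumulation of liquid (constant cross-section A): A dh/dt = −0.0277 √h.
This is separable: 2 d(√h)/dt = −0.0277/A, so √h = √h₀ − (0.0277/(2A)) t.
√h = √1.20 − 0.0277·340/(2·6.41) = 1.0954 − 0.73463 = 0.36081.
h = 0.36081² = 0.13019 m.

0.130 m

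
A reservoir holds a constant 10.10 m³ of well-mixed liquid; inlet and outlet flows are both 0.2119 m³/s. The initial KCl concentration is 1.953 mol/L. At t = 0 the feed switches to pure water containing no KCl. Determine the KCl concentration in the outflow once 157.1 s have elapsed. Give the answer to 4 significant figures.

0.07232 mol/L

Accumulation = in − out for the solute gives V dC/dt = Q(C_in − C).
Time constant τ = V/Q = 10.10/0.2119 = 47.6640 s.
Solution: C(t) = C_in + (C₀ − C_in) e^(−t/τ).
C(157.1) = 0 + (1.953 − 0)·e^(−157.1/47.6640) = 0 + (1.95300)·0.0370314 = 0.0723223 mol/L.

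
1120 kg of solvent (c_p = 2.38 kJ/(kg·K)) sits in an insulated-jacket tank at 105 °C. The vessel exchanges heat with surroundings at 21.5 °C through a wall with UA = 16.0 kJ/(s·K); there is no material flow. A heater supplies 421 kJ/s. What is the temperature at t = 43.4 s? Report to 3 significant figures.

91.9 °C

Energy balance: M c_p dT/dt = −UA(T − T_amb) + Q̇.
dT/dt = (T_ss − T)/τ with T_ss = T_amb + Q̇/UA = 21.5 + 421/16.0 = 47.812 °C, τ = M c_p/UA = 1120·2.38/16.0 = 166.60 s.
Solution: T(t) = T_ss + (T₀ − T_ss) e^(−t/τ).
T(43.4) = 47.812 + (57.188)·0.77066 = 91.885 °C.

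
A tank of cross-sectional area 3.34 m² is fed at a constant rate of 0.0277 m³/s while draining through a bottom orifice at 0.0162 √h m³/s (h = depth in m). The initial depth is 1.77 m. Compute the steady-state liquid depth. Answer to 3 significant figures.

2.92 m

Level balance: A dh/dt = 0.0277 − 0.0162 √h. Setting dh/dt = 0:
Q_in = 0.0162 √h_ss ⇒ √h_ss = 0.0277/0.0162 = 1.7099.
h_ss = 1.7099² = 2.9237 m. (Since h₀ = 1.77 m < h_ss, the level will rise toward this value.)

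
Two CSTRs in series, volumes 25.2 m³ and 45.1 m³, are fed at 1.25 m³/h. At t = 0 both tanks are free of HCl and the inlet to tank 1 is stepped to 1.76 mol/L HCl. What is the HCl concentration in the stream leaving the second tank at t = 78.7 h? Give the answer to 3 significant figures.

Species balance on tank i: dCᵢ/dt = (Cᵢ₋₁ − Cᵢ)/τᵢ with τᵢ = Vᵢ/Q.
τ₁ = 25.2/1.25 = 20.160 h; τ₂ = 45.1/1.25 = 36.080 h.
Solving the cascade with C₁(0)=C₂(0)=0 gives C₂(t) = C_in[1 − (τ₁ e^(−t/τ₁) − τ₂ e^(−t/τ₂))/(τ₁ − τ₂)].
At t = 78.7: e^(−t/τ₁) = 0.020166, e^(−t/τ₂) = 0.11290.
C₂ = 1.76·[1 − (20.160·0.020166 − 36.080·0.11290)/(-15.920)] = 1.76·0.76967 = 1.3546 mol/L.

1.35 mol/L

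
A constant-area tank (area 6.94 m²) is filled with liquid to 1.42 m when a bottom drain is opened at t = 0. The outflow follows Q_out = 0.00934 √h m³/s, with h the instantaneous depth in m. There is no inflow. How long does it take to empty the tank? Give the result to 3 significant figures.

1770 s

Unsteady balance on liquid volume: A dh/dt = −0.00934 √h.
Separate and integrate: 2(√h − √h₀) = −(0.00934/A) t.
Set h = 0: 2√h₀ = (0.00934/A) t_empty ⇒ t_empty = 2A√h₀/0.00934.
t_empty = 2·6.94·√1.42/0.00934 = 13.880·1.1916/0.00934 = 1770.9 s.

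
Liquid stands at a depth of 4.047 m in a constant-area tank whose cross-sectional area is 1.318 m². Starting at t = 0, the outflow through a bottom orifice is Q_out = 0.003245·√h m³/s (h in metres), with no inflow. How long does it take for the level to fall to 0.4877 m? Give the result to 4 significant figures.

1067 s

A dh/dt = −Q_out = −0.003245 √h.
This is separable: 2 d(√h)/dt = −0.003245/A, so √h = √h₀ − (0.003245/(2A)) t.
t = 2A(√h₀ − √h)/0.003245 = 2·1.318·(√4.047 − √0.4877)/0.003245
  = 2.63600 × (2.01172 − 0.698355) / 0.003245 = 1066.88 s.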